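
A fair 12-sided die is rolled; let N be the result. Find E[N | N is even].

Given N is even, N is equally likely to be any of {2, 4, 6, 8, 10, 12}.
E[N | N is even] = (2 + 4 + 6 + 8 + 10 + 12) / 6 = 7.

7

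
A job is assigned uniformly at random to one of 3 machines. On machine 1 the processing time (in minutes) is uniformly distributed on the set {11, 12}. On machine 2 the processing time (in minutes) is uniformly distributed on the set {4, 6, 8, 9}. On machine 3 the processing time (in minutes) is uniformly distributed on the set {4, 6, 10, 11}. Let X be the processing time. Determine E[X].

26/3

E[X | machine 1] = (11+12)/2 = 23/2.
E[X | machine 2] = (4+6+8+9)/4 = 27/4.
E[X | machine 3] = (4+6+10+11)/4 = 31/4.
By the law of total expectation,
E[X] = (1/3)·(23/2) + (1/3)·(27/4) + (1/3)·(31/4) = 26/3.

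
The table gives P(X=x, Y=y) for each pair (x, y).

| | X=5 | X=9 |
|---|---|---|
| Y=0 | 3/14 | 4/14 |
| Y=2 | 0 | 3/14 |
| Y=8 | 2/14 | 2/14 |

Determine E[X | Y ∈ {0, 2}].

39/5

P(Y ∈ {0, 2}) = 5/7.
Σ X·P over the event = 5·(3/14) + 9·(4/14) + 9·(3/14) = 39/7.
E[X | Y ∈ {0, 2}] = (39/7) / (5/7) = 39/5.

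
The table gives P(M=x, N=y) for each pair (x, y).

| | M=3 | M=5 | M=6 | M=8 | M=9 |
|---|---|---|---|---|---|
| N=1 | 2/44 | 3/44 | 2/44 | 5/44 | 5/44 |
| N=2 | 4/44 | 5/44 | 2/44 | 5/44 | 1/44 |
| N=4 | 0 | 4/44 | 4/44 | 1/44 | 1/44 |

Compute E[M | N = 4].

P(N = 4) = 5/22.
Summing M·P(M=x,N=y) over the conditioning event gives 61/44.
E[M | N = 4] = (61/44) / (5/22) = 61/10.

61/10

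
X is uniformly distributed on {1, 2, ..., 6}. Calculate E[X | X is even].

Given X is even, X is equally likely to be any of {2, 4, 6}.
E[X | X is even] = (2 + 4 + 6) / 3 = 4.

4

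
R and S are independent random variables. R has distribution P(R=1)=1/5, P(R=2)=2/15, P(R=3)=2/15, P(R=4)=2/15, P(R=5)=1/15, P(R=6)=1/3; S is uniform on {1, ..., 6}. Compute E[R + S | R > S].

P(R > S) = 41/90.
Summing (R+S)·P(x,y) over outcomes with R > S gives 7/2.
E[R + S | R > S] = (7/2) / (41/90) = 315/41.

315/41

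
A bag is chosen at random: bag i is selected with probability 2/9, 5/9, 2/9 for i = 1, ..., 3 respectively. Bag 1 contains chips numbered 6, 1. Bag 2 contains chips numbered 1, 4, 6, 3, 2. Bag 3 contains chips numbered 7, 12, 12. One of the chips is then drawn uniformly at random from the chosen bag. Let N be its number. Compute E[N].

131/27

E[N | bag 1] = (6+1)/2 = 7/2.
E[N | bag 2] = (1+4+6+3+2)/5 = 16/5.
E[N | bag 3] = (7+12+12)/3 = 31/3.
E[N] = (2/9)·(7/2) + (5/9)·(16/5) + (2/9)·(31/3) = 131/27.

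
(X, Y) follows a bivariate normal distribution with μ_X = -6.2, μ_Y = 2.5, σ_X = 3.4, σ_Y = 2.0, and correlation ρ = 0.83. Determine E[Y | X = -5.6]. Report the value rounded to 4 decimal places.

2.7929

For a bivariate normal, E[Y | X=x] = μ_Y + ρ·(σ_Y/σ_X)·(x − μ_X).
E[Y | X=-5.6] = 2.5 + (0.83)·(2.0/3.4)·(-5.6 − (-6.2)) = 2.5 + (0.48824)·(0.6) = 2.7929.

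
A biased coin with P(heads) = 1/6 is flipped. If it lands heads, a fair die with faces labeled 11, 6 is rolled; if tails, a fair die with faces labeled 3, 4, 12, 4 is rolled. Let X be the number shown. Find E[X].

E[X | heads] = (11+6)/2 = 17/2.
E[X | tails] = (3+4+12+4)/4 = 23/4.
By the law of total expectation,
E[X] = (1/6)·(17/2) + (5/6)·(23/4) = 149/24.

149/24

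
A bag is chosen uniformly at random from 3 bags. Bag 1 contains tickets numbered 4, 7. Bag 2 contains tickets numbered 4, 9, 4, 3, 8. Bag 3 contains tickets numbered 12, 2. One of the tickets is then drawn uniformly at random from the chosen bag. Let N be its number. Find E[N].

E[N | bag 1] = (4+7)/2 = 11/2.
E[N | bag 2] = (4+9+4+3+8)/5 = 28/5.
E[N | bag 3] = (12+2)/2 = 7.
By the law of total expectation,
E[N] = (1/3)·(11/2) + (1/3)·(28/5) + (1/3)·(7) = 181/30.

181/30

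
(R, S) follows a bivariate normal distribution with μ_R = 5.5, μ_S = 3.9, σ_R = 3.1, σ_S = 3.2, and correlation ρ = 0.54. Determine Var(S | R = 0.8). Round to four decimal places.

The conditional variance in a bivariate normal is σ_S²(1 − ρ²), independent of x.
Var(S | R=0.8) = (3.2)²·(1 − (0.54)²) = 10.24·0.7084 = 7.2540.

7.2540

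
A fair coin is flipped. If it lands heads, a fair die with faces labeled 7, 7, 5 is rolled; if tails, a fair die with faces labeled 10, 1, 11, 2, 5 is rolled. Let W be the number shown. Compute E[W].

91/15

E[W | heads] = (7+7+5)/3 = 19/3.
E[W | tails] = (10+1+11+2+5)/5 = 29/5.
E[W] = (1/2)·(19/3) + (1/2)·(29/5) = 91/15.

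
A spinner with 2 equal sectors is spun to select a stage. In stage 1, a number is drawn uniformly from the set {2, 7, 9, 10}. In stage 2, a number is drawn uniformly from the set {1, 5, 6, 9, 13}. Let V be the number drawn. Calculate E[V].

E[V | stage 1] = (2+7+9+10)/4 = 7.
E[V | stage 2] = (1+5+6+9+13)/5 = 34/5.
E[V] = (1/2)·(7) + (1/2)·(34/5) = 69/10.

69/10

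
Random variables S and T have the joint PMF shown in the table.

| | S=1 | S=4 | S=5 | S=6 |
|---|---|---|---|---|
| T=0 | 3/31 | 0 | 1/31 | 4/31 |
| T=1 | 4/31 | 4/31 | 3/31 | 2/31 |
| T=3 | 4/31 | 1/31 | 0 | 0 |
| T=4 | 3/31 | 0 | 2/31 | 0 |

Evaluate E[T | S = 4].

7/5

P(S = 4) = 5/31.
Summing T·P(S=x,T=y) over the conditioning event gives 7/31.
E[T | S = 4] = (7/31) / (5/31) = 7/5.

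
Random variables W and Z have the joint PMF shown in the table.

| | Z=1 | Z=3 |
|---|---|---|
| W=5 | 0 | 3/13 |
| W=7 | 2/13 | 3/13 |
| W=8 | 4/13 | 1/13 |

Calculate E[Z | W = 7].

11/5

P(W = 7) = 5/13.
Σ Z·P over the event = 1·(2/13) + 3·(3/13) = 11/13.
E[Z | W = 7] = (11/13) / (5/13) = 11/5.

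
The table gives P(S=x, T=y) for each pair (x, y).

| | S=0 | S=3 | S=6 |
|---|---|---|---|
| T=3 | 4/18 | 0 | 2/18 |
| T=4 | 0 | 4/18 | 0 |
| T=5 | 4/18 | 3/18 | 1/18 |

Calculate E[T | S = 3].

P(S = 3) = 7/18.
Summing T·P(S=x,T=y) over the conditioning event gives 31/18.
E[T | S = 3] = (31/18) / (7/18) = 31/7.

31/7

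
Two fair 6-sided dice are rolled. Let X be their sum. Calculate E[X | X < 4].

P(X < 4) = 1/12.
Σ over the event: 2·1/36 + 3·1/18 = 2/9.
E[X | X < 4] = (2/9) / (1/12) = 8/3.

8/3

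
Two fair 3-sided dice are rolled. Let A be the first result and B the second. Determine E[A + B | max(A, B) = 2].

Outcomes with max(A, B) = 2: (1,2), (2,1), (2,2), each with probability 1/9.
E[A + B | max(A, B) = 2] = (3 + 3 + 4) / 3 = 10/3.

10/3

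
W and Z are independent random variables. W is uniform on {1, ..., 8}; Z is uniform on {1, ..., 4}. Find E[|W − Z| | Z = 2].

11/4

Outcomes with Z = 2: (1,2), (2,2), (3,2), (4,2), (5,2), (6,2), (7,2), (8,2), each with probability 1/32.
E[|W − Z| | Z = 2] = (1 + 0 + 1 + 2 + 3 + 4 + 5 + 6) / 8 = 11/4.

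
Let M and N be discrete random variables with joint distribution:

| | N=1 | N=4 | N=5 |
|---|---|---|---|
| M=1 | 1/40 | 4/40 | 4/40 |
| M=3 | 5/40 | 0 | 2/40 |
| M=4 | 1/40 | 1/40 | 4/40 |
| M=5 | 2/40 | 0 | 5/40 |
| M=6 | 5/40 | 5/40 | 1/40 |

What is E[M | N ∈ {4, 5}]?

95/26

P(N ∈ {4, 5}) = 13/20.
Summing M·P(M=x,N=y) over the conditioning event gives 19/8.
E[M | N ∈ {4, 5}] = (19/8) / (13/20) = 95/26.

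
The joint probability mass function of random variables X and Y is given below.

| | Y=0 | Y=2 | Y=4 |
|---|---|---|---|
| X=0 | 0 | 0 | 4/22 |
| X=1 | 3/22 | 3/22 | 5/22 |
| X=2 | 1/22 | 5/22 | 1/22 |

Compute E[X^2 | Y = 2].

P(Y = 2) = 4/11.
Σ X^2·P over the event = 1·(3/22) + 4·(5/22) = 23/22.
E[X^2 | Y = 2] = (23/22) / (4/11) = 23/8.

23/8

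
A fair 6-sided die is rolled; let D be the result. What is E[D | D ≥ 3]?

Given D ≥ 3, D is equally likely to be any of {3, 4, 5, 6}.
E[D | D ≥ 3] = (3 + 4 + 5 + 6) / 4 = 9/2.

9/2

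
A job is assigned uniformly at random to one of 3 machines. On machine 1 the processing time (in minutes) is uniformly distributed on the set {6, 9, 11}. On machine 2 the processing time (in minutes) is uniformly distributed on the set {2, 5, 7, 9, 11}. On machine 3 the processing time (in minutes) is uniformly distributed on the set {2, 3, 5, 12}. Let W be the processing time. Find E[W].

629/90

E[W | machine 1] = (6+9+11)/3 = 26/3.
E[W | machine 2] = (2+5+7+9+11)/5 = 34/5.
E[W | machine 3] = (2+3+5+12)/4 = 11/2.
By the law of total expectation,
E[W] = (1/3)·(26/3) + (1/3)·(34/5) + (1/3)·(11/2) = 629/90.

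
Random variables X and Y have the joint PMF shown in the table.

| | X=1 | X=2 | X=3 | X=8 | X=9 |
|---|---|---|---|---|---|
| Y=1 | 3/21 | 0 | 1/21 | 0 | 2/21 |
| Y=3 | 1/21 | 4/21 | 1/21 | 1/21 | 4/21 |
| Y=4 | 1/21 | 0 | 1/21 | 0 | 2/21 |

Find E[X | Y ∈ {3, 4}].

26/5

P(Y ∈ {3, 4}) = 5/7.
Σ X·P over the event = 1·(1/21) + 1·(1/21) + 2·(4/21) + 3·(1/21) + 3·(1/21) + 8·(1/21) + 9·(4/21) + 9·(2/21) = 26/7.
E[X | Y ∈ {3, 4}] = (26/7) / (5/7) = 26/5.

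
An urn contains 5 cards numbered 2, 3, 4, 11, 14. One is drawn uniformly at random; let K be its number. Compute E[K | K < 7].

3

P(K < 7) = 3/5.
Σ over the event: 2·1/5 + 3·1/5 + 4·1/5 = 9/5.
E[K | K < 7] = (9/5) / (3/5) = 3.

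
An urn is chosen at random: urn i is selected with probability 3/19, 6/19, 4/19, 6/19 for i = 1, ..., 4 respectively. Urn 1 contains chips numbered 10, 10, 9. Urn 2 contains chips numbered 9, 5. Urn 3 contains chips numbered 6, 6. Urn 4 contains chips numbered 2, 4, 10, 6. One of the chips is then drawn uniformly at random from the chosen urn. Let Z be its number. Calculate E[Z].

128/19

E[Z | urn 1] = (10+10+9)/3 = 29/3.
E[Z | urn 2] = (9+5)/2 = 7.
E[Z | urn 3] = (6+6)/2 = 6.
E[Z | urn 4] = (2+4+10+6)/4 = 11/2.
By the law of total expectation,
E[Z] = (3/19)·(29/3) + (6/19)·(7) + (4/19)·(6) + (6/19)·(11/2) = 128/19.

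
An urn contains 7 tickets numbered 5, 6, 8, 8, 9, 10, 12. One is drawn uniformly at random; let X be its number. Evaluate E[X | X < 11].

23/3

P(X < 11) = 6/7.
Σ over the event: 5·1/7 + 6·1/7 + 8·2/7 + 9·1/7 + 10·1/7 = 46/7.
E[X | X < 11] = (46/7) / (6/7) = 23/3.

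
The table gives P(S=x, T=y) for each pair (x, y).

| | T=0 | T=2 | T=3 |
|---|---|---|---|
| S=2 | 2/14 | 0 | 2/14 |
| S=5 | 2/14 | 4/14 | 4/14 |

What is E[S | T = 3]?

P(T = 3) = 3/7.
Σ S·P over the event = 2·(2/14) + 5·(4/14) = 12/7.
E[S | T = 3] = (12/7) / (3/7) = 4.

4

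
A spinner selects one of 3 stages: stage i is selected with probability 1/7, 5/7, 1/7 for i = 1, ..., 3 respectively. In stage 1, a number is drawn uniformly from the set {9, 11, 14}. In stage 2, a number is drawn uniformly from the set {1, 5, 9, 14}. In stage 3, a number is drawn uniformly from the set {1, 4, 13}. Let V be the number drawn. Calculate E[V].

643/84

E[V | stage 1] = (9+11+14)/3 = 34/3.
E[V | stage 2] = (1+5+9+14)/4 = 29/4.
E[V | stage 3] = (1+4+13)/3 = 6.
By the law of total expectation,
E[V] = (1/7)·(34/3) + (5/7)·(29/4) + (1/7)·(6) = 643/84.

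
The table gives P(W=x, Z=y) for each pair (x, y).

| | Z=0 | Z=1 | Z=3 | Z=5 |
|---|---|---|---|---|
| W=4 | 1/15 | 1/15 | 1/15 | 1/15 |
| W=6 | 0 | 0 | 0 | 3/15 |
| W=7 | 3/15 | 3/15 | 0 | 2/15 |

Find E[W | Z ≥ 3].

P(Z ≥ 3) = 7/15.
Σ W·P over the event = 4·(1/15) + 4·(1/15) + 6·(3/15) + 7·(2/15) = 8/3.
E[W | Z ≥ 3] = (8/3) / (7/15) = 40/7.

40/7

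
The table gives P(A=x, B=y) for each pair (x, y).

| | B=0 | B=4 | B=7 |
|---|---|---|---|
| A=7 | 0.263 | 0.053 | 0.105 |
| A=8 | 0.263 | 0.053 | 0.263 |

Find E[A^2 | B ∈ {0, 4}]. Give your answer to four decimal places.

56.5000

P(B ∈ {0, 4}) = 0.632.
Σ A^2·P over the event = 49·(0.263) + 49·(0.053) + 64·(0.263) + 64·(0.053) = 35.708.
E[A^2 | B ∈ {0, 4}] = (35.708) / (0.632) = 56.5000.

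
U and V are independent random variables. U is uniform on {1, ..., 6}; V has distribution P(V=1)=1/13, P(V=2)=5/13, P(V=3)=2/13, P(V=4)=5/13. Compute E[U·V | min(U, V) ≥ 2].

P(min(U, V) ≥ 2) = 10/13.
Summing UV·P(x,y) over outcomes with min(U, V) ≥ 2 gives 120/13.
E[U·V | min(U, V) ≥ 2] = (120/13) / (10/13) = 12.

12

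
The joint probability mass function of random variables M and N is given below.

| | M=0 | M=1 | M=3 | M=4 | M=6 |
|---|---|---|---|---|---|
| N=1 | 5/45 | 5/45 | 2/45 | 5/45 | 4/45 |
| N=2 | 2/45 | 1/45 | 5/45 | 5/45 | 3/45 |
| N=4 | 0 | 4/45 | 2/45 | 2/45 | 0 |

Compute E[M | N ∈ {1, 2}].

P(N ∈ {1, 2}) = 37/45.
Summing M·P(M=x,N=y) over the conditioning event gives 109/45.
E[M | N ∈ {1, 2}] = (109/45) / (37/45) = 109/37.

109/37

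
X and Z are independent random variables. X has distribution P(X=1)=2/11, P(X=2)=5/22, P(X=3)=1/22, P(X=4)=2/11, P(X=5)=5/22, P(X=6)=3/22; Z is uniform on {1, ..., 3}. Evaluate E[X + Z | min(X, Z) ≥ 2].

P(min(X, Z) ≥ 2) = 6/11.
Summing (X+Z)·P(x,y) over outcomes with min(X, Z) ≥ 2 gives 39/11.
E[X + Z | min(X, Z) ≥ 2] = (39/11) / (6/11) = 13/2.

13/2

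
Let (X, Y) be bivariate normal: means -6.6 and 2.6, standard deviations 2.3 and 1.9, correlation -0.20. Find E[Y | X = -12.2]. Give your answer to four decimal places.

E[Y | X=x] = μ_Y + ρ(σ_Y/σ_X)(x − μ_X) for jointly normal variables.
E[Y | X=-12.2] = 2.6 + (-0.20)·(1.9/2.3)·(-12.2 − (-6.6)) = 2.6 + (-0.16522)·(-5.6) = 3.5252.

3.5252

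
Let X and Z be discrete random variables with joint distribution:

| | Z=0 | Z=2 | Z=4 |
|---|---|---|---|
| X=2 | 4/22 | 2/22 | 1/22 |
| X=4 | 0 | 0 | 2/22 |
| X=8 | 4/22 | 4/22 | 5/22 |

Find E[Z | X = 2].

P(X = 2) = 7/22.
Σ Z·P over the event = 0·(4/22) + 2·(2/22) + 4·(1/22) = 4/11.
E[Z | X = 2] = (4/11) / (7/22) = 8/7.

8/7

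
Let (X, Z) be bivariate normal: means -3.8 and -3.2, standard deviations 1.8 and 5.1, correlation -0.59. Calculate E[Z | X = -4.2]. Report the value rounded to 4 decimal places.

E[Z | X=x] = μ_Z + ρ(σ_Z/σ_X)(x − μ_X) for jointly normal variables.
E[Z | X=-4.2] = -3.2 + (-0.59)·(5.1/1.8)·(-4.2 − (-3.8)) = -3.2 + (-1.6717)·(-0.4) = -2.5313.

-2.5313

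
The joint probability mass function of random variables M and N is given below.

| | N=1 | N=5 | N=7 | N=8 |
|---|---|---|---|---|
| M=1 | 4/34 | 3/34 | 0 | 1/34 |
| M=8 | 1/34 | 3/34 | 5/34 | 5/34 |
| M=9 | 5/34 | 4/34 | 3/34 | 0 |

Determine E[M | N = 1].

57/10

P(N = 1) = 5/17.
Σ M·P over the event = 1·(4/34) + 8·(1/34) + 9·(5/34) = 57/34.
E[M | N = 1] = (57/34) / (5/17) = 57/10.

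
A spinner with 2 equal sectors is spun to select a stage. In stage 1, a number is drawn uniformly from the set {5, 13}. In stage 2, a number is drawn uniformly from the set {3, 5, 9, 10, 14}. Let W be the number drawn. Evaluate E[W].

43/5

E[W | stage 1] = (5+13)/2 = 9.
E[W | stage 2] = (3+5+9+10+14)/5 = 41/5.
E[W] = (1/2)·(9) + (1/2)·(41/5) = 43/5.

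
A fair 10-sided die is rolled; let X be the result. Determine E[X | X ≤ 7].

4

Given X ≤ 7, X is equally likely to be any of {1, 2, 3, 4, 5, 6, 7}.
E[X | X ≤ 7] = (1 + 2 + 3 + 4 + 5 + 6 + 7) / 7 = 4.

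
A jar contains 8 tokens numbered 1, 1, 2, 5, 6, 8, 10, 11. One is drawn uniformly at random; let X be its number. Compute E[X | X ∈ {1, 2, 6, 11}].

21/5

P(X ∈ {1, 2, 6, 11}) = 5/8.
Σ over the event: 1·1/4 + 2·1/8 + 6·1/8 + 11·1/8 = 21/8.
E[X | X ∈ {1, 2, 6, 11}] = (21/8) / (5/8) = 21/5.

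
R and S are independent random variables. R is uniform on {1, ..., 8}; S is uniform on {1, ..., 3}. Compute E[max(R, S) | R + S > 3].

P(R + S > 3) = 7/8.
Summing max(R,S)·P(x,y) over outcomes with R + S > 3 gives 107/24.
E[max(R, S) | R + S > 3] = (107/24) / (7/8) = 107/21.

107/21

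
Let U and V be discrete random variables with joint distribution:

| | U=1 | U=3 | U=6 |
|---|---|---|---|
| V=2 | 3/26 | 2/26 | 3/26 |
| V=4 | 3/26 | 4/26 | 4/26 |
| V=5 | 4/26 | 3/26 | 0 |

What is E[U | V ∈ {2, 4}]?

P(V ∈ {2, 4}) = 19/26.
Summing U·P(U=x,V=y) over the conditioning event gives 33/13.
E[U | V ∈ {2, 4}] = (33/13) / (19/26) = 66/19.

66/19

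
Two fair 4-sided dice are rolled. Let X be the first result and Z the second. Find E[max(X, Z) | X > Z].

10/3

Outcomes with X > Z: (2,1), (3,1), (3,2), (4,1), (4,2), (4,3), each with probability 1/16.
E[max(X, Z) | X > Z] = (2 + 3 + 3 + 4 + 4 + 4) / 6 = 10/3.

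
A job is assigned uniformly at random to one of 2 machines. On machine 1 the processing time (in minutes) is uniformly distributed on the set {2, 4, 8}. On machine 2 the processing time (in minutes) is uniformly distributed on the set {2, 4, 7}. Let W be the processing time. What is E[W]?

9/2

E[W | machine 1] = (2+4+8)/3 = 14/3.
E[W | machine 2] = (2+4+7)/3 = 13/3.
E[W] = (1/2)·(14/3) + (1/2)·(13/3) = 9/2.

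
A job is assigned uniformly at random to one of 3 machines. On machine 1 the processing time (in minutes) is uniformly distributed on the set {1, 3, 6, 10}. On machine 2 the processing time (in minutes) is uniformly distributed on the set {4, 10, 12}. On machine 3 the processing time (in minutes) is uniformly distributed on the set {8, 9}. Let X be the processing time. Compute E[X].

E[X | machine 1] = (1+3+6+10)/4 = 5.
E[X | machine 2] = (4+10+12)/3 = 26/3.
E[X | machine 3] = (8+9)/2 = 17/2.
By the law of total expectation,
E[X] = (1/3)·(5) + (1/3)·(26/3) + (1/3)·(17/2) = 133/18.

133/18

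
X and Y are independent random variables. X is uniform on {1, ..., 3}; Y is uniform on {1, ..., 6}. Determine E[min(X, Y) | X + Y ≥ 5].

P(X + Y ≥ 5) = 2/3.
Summing min(X,Y)·P(x,y) over outcomes with X + Y ≥ 5 gives 25/18.
E[min(X, Y) | X + Y ≥ 5] = (25/18) / (2/3) = 25/12.

25/12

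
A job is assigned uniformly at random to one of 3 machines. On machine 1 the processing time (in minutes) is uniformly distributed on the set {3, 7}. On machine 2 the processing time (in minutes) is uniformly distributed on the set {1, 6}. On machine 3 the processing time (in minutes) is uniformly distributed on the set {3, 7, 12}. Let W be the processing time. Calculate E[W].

95/18

E[W | machine 1] = (3+7)/2 = 5.
E[W | machine 2] = (1+6)/2 = 7/2.
E[W | machine 3] = (3+7+12)/3 = 22/3.
E[W] = (1/3)·(5) + (1/3)·(7/2) + (1/3)·(22/3) = 95/18.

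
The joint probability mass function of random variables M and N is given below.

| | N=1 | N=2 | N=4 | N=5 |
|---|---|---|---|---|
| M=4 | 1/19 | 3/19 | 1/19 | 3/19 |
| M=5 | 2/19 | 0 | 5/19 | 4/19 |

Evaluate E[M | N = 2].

P(N = 2) = 3/19.
Summing M·P(M=x,N=y) over the conditioning event gives 12/19.
E[M | N = 2] = (12/19) / (3/19) = 4.

4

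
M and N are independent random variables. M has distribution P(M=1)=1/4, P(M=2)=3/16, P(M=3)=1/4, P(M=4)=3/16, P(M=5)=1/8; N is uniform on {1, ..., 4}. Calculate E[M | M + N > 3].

P(M + N > 3) = 53/64.
Summing M·P(x,y) over outcomes with M + N > 3 gives 81/32.
E[M | M + N > 3] = (81/32) / (53/64) = 162/53.

162/53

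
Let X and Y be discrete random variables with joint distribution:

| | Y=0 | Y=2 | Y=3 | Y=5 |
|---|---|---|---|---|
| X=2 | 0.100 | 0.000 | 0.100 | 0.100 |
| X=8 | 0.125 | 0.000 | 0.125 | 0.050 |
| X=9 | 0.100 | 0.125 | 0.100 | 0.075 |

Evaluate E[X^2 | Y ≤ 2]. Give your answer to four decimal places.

P(Y ≤ 2) = 0.450.
Σ X^2·P over the event = 4·(0.100) + 64·(0.125) + 81·(0.100) + 81·(0.125) = 26.625.
E[X^2 | Y ≤ 2] = (26.625) / (0.450) = 59.1667.

59.1667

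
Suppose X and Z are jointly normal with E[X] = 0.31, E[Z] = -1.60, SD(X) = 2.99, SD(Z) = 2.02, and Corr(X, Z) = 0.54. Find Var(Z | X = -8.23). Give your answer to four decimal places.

2.8906

For a bivariate normal, Var(Z | X=x) = σ_Z²(1 − ρ²).
Var(Z | X=-8.23) = (2.02)²·(1 − (0.54)²) = 4.0804·0.7084 = 2.8906.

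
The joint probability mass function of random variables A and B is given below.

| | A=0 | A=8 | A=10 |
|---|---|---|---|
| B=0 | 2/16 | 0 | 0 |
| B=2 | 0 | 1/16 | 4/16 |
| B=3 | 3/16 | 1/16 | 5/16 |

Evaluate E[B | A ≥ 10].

23/9

P(A ≥ 10) = 9/16.
Σ B·P over the event = 2·(4/16) + 3·(5/16) = 23/16.
E[B | A ≥ 10] = (23/16) / (9/16) = 23/9.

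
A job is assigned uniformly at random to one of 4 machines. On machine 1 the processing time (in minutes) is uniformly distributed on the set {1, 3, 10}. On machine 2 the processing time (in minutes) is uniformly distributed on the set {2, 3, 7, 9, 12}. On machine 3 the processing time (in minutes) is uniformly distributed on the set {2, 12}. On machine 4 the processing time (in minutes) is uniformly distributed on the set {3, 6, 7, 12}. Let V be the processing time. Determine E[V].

E[V | machine 1] = (1+3+10)/3 = 14/3.
E[V | machine 2] = (2+3+7+9+12)/5 = 33/5.
E[V | machine 3] = (2+12)/2 = 7.
E[V | machine 4] = (3+6+7+12)/4 = 7.
E[V] = (1/4)·(14/3) + (1/4)·(33/5) + (1/4)·(7) + (1/4)·(7) = 379/60.

379/60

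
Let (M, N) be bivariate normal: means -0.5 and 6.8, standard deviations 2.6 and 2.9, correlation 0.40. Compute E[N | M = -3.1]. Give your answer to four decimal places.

5.6400

E[N | M=x] = μ_N + ρ(σ_N/σ_M)(x − μ_M) for jointly normal variables.
E[N | M=-3.1] = 6.8 + (0.40)·(2.9/2.6)·(-3.1 − (-0.5)) = 6.8 + (0.44615)·(-2.6) = 5.6400.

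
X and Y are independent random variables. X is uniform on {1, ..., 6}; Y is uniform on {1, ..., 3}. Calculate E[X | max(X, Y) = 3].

Outcomes with max(X, Y) = 3: (1,3), (2,3), (3,1), (3,2), (3,3), each with probability 1/18.
E[X | max(X, Y) = 3] = (1 + 2 + 3 + 3 + 3) / 5 = 12/5.

12/5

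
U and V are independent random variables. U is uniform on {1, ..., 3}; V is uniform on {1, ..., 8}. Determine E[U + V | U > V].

Outcomes with U > V: (2,1), (3,1), (3,2), each with probability 1/24.
E[U + V | U > V] = (3 + 4 + 5) / 3 = 4.

4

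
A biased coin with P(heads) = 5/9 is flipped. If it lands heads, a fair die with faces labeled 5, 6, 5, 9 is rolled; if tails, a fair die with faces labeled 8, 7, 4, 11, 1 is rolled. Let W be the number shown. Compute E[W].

1121/180

E[W | heads] = (5+6+5+9)/4 = 25/4.
E[W | tails] = (8+7+4+11+1)/5 = 31/5.
E[W] = (5/9)·(25/4) + (4/9)·(31/5) = 1121/180.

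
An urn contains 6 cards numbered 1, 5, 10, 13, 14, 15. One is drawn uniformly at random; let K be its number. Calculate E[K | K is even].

P(K is even) = 1/3.
Σ over the event: 10·1/6 + 14·1/6 = 4.
E[K | K is even] = (4) / (1/3) = 12.

12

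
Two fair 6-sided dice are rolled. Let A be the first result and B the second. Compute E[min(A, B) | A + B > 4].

P(A + B > 4) = 5/6.
Summing min(A,B)·P(x,y) over outcomes with A + B > 4 gives 7/3.
E[min(A, B) | A + B > 4] = (7/3) / (5/6) = 14/5.

14/5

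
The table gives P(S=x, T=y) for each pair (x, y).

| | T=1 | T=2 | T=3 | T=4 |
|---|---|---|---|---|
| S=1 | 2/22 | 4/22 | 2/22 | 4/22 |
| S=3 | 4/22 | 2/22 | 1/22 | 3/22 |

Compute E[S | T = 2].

P(T = 2) = 3/11.
Σ S·P over the event = 1·(4/22) + 3·(2/22) = 5/11.
E[S | T = 2] = (5/11) / (3/11) = 5/3.

5/3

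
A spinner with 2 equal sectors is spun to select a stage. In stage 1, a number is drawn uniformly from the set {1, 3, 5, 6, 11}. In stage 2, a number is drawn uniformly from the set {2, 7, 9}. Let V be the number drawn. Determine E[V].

28/5

E[V | stage 1] = (1+3+5+6+11)/5 = 26/5.
E[V | stage 2] = (2+7+9)/3 = 6.
E[V] = (1/2)·(26/5) + (1/2)·(6) = 28/5.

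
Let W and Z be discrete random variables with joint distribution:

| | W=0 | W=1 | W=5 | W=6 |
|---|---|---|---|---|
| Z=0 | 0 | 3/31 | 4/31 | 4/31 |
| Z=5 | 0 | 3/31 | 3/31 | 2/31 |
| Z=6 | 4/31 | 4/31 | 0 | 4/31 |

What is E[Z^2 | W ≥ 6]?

P(W ≥ 6) = 10/31.
Σ Z^2·P over the event = 0·(4/31) + 25·(2/31) + 36·(4/31) = 194/31.
E[Z^2 | W ≥ 6] = (194/31) / (10/31) = 97/5.

97/5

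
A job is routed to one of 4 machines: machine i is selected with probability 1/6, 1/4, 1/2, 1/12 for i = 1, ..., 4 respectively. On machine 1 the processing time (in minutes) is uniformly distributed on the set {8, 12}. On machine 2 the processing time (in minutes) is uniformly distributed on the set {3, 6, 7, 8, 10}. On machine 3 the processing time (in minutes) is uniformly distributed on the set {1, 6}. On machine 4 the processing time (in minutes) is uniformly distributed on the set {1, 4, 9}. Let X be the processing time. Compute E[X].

991/180

E[X | machine 1] = (8+12)/2 = 10.
E[X | machine 2] = (3+6+7+8+10)/5 = 34/5.
E[X | machine 3] = (1+6)/2 = 7/2.
E[X | machine 4] = (1+4+9)/3 = 14/3.
By the law of total expectation,
E[X] = (1/6)·(10) + (1/4)·(34/5) + (1/2)·(7/2) + (1/12)·(14/3) = 991/180.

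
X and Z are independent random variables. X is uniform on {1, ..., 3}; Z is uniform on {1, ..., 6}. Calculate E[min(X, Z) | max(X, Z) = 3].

Outcomes with max(X, Z) = 3: (1,3), (2,3), (3,1), (3,2), (3,3), each with probability 1/18.
E[min(X, Z) | max(X, Z) = 3] = (1 + 2 + 1 + 2 + 3) / 5 = 9/5.

9/5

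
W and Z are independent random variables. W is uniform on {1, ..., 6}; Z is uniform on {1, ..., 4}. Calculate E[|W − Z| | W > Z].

17/7

P(W > Z) = 7/12.
Summing |W−Z|·P(x,y) over outcomes with W > Z gives 17/12.
E[|W − Z| | W > Z] = (17/12) / (7/12) = 17/7.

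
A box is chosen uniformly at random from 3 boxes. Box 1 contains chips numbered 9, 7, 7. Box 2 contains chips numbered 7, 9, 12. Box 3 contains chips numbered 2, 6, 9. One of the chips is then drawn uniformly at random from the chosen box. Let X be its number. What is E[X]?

68/9

E[X | box 1] = (9+7+7)/3 = 23/3.
E[X | box 2] = (7+9+12)/3 = 28/3.
E[X | box 3] = (2+6+9)/3 = 17/3.
By the law of total expectation,
E[X] = (1/3)·(23/3) + (1/3)·(28/3) + (1/3)·(17/3) = 68/9.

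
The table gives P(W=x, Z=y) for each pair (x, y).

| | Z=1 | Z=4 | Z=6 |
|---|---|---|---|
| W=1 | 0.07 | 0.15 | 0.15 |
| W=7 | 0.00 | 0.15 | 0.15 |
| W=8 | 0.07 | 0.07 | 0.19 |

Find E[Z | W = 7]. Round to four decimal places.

5.0000

P(W = 7) = 0.30.
Σ Z·P over the event = 4·(0.15) + 6·(0.15) = 1.50.
E[Z | W = 7] = (1.50) / (0.30) = 5.0000.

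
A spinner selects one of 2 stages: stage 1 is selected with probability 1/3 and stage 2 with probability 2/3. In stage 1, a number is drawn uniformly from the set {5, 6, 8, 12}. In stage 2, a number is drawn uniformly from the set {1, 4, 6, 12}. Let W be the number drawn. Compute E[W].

77/12

E[W | stage 1] = (5+6+8+12)/4 = 31/4.
E[W | stage 2] = (1+4+6+12)/4 = 23/4.
By the law of total expectation,
E[W] = (1/3)·(31/4) + (2/3)·(23/4) = 77/12.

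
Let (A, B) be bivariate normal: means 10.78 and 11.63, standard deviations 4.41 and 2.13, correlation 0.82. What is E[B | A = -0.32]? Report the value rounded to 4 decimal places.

For a bivariate normal, E[B | A=x] = μ_B + ρ·(σ_B/σ_A)·(x − μ_A).
E[B | A=-0.32] = 11.63 + (0.82)·(2.13/4.41)·(-0.32 − (10.78)) = 11.63 + (0.39605)·(-11.1) = 7.2338.

7.2338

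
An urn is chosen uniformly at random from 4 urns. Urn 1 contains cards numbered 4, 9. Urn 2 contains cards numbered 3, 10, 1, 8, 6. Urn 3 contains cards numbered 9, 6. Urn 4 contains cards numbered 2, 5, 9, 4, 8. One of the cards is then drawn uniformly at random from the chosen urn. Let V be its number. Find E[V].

63/10

E[V | urn 1] = (4+9)/2 = 13/2.
E[V | urn 2] = (3+10+1+8+6)/5 = 28/5.
E[V | urn 3] = (9+6)/2 = 15/2.
E[V | urn 4] = (2+5+9+4+8)/5 = 28/5.
By the law of total expectation,
E[V] = (1/4)·(13/2) + (1/4)·(28/5) + (1/4)·(15/2) + (1/4)·(28/5) = 63/10.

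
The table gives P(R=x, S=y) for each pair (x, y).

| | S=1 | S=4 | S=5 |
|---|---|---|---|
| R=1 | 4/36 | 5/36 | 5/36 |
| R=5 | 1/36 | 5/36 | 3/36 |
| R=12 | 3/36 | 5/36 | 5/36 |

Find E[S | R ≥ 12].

P(R ≥ 12) = 13/36.
Σ S·P over the event = 1·(3/36) + 4·(5/36) + 5·(5/36) = 4/3.
E[S | R ≥ 12] = (4/3) / (13/36) = 48/13.

48/13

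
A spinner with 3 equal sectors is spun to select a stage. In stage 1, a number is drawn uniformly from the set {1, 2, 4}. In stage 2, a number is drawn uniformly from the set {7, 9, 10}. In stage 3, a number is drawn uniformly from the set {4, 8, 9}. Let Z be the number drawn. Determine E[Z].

6

E[Z | stage 1] = (1+2+4)/3 = 7/3.
E[Z | stage 2] = (7+9+10)/3 = 26/3.
E[Z | stage 3] = (4+8+9)/3 = 7.
By the law of total expectation,
E[Z] = (1/3)·(7/3) + (1/3)·(26/3) + (1/3)·(7) = 6.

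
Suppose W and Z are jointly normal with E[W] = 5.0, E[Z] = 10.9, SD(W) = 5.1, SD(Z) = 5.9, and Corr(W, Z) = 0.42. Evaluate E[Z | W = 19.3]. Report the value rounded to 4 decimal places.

The regression of Z on W has slope ρ·σ_Z/σ_W and passes through (μ_W, μ_Z).
E[Z | W=19.3] = 10.9 + (0.42)·(5.9/5.1)·(19.3 − (5.0)) = 10.9 + (0.48588)·(14.3) = 17.8481.

17.8481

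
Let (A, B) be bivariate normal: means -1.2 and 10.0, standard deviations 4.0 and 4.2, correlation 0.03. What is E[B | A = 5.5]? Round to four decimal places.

10.2111

E[B | A=x] = μ_B + ρ(σ_B/σ_A)(x − μ_A) for jointly normal variables.
E[B | A=5.5] = 10.0 + (0.03)·(4.2/4.0)·(5.5 − (-1.2)) = 10.0 + (0.0315)·(6.7) = 10.2111.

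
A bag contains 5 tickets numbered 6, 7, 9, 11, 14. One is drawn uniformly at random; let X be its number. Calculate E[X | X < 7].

P(X < 7) = 1/5.
Σ over the event: 6·1/5 = 6/5.
E[X | X < 7] = (6/5) / (1/5) = 6.

6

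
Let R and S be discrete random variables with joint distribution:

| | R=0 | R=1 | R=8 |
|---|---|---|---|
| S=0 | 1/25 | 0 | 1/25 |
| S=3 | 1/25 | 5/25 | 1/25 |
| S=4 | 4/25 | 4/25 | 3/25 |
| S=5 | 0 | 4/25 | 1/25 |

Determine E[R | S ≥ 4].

P(S ≥ 4) = 16/25.
Σ R·P over the event = 0·(4/25) + 1·(4/25) + 1·(4/25) + 8·(3/25) + 8·(1/25) = 8/5.
E[R | S ≥ 4] = (8/5) / (16/25) = 5/2.

5/2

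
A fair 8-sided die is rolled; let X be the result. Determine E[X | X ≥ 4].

6

Given X ≥ 4, X is equally likely to be any of {4, 5, 6, 7, 8}.
E[X | X ≥ 4] = (4 + 5 + 6 + 7 + 8) / 5 = 6.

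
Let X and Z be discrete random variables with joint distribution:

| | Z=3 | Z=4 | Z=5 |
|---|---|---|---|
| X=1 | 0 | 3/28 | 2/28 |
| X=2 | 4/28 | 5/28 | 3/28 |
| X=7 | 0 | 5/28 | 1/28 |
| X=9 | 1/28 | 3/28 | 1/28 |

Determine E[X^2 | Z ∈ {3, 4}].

608/21

P(Z ∈ {3, 4}) = 3/4.
Σ X^2·P over the event = 1·(3/28) + 4·(4/28) + 4·(5/28) + 49·(5/28) + 81·(1/28) + 81·(3/28) = 152/7.
E[X^2 | Z ∈ {3, 4}] = (152/7) / (3/4) = 608/21.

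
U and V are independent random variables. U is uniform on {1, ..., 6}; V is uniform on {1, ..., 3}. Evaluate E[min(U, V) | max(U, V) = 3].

P(max(U, V) = 3) = 5/18.
Summing min(U,V)·P(x,y) over outcomes with max(U, V) = 3 gives 1/2.
E[min(U, V) | max(U, V) = 3] = (1/2) / (5/18) = 9/5.

9/5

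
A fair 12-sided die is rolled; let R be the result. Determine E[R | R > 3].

Given R > 3, R is equally likely to be any of {4, 5, 6, 7, 8, 9, 10, 11, 12}.
E[R | R > 3] = (4 + 5 + 6 + 7 + 8 + 9 + 10 + 11 + 12) / 9 = 8.

8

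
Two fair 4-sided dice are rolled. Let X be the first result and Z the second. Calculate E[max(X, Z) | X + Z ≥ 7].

P(X + Z ≥ 7) = 3/16.
Summing max(X,Z)·P(x,y) over outcomes with X + Z ≥ 7 gives 3/4.
E[max(X, Z) | X + Z ≥ 7] = (3/4) / (3/16) = 4.

4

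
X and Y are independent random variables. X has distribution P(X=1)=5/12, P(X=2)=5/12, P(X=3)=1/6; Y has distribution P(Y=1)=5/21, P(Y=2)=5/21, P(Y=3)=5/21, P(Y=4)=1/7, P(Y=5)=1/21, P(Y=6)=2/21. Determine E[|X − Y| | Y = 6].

P(Y = 6) = 2/21.
Summing |X−Y|·P(x,y) over outcomes with Y = 6 gives 17/42.
E[|X − Y| | Y = 6] = (17/42) / (2/21) = 17/4.

17/4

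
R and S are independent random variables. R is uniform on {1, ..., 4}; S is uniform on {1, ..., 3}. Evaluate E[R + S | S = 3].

P(S = 3) = 1/3.
Summing (R+S)·P(x,y) over outcomes with S = 3 gives 11/6.
E[R + S | S = 3] = (11/6) / (1/3) = 11/2.

11/2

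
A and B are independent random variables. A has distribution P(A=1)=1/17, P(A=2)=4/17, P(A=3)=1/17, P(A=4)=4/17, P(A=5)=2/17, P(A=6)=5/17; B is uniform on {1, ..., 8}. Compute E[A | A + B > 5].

13/3

P(A + B > 5) = 57/68.
Summing A·P(x,y) over outcomes with A + B > 5 gives 247/68.
E[A | A + B > 5] = (247/68) / (57/68) = 13/3.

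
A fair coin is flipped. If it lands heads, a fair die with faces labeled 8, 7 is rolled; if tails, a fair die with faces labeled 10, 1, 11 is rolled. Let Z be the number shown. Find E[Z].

89/12

E[Z | heads] = (8+7)/2 = 15/2.
E[Z | tails] = (10+1+11)/3 = 22/3.
E[Z] = (1/2)·(15/2) + (1/2)·(22/3) = 89/12.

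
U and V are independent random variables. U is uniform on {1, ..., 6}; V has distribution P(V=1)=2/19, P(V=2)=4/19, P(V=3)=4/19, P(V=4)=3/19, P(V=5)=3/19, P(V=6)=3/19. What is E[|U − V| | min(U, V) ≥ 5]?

P(min(U, V) ≥ 5) = 2/19.
Summing |U−V|·P(x,y) over outcomes with min(U, V) ≥ 5 gives 1/19.
E[|U − V| | min(U, V) ≥ 5] = (1/19) / (2/19) = 1/2.

1/2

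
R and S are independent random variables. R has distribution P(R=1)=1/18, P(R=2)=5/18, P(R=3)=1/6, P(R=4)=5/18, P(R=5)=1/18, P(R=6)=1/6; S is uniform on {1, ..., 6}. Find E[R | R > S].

22/5

P(R > S) = 5/12.
Summing R·P(x,y) over outcomes with R > S gives 11/6.
E[R | R > S] = (11/6) / (5/12) = 22/5.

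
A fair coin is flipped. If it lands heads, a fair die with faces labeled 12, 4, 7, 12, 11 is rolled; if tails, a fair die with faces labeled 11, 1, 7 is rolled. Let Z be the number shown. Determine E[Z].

233/30

E[Z | heads] = (12+4+7+12+11)/5 = 46/5.
E[Z | tails] = (11+1+7)/3 = 19/3.
E[Z] = (1/2)·(46/5) + (1/2)·(19/3) = 233/30.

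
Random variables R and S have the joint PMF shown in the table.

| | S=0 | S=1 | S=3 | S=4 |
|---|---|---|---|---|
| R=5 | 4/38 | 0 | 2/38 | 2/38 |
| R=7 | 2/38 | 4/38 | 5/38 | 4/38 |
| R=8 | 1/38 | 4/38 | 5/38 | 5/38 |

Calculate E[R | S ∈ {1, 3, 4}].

223/31

P(S ∈ {1, 3, 4}) = 31/38.
Summing R·P(R=x,S=y) over the conditioning event gives 223/38.
E[R | S ∈ {1, 3, 4}] = (223/38) / (31/38) = 223/31.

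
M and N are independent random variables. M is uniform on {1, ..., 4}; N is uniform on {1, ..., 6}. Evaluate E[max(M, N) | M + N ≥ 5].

9/2

P(M + N ≥ 5) = 3/4.
Summing max(M,N)·P(x,y) over outcomes with M + N ≥ 5 gives 27/8.
E[max(M, N) | M + N ≥ 5] = (27/8) / (3/4) = 9/2.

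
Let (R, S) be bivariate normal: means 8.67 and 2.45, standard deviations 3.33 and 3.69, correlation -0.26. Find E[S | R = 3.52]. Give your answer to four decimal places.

3.9338

E[S | R=x] = μ_S + ρ(σ_S/σ_R)(x − μ_R) for jointly normal variables.
E[S | R=3.52] = 2.45 + (-0.26)·(3.69/3.33)·(3.52 − (8.67)) = 2.45 + (-0.28811)·(-5.15) = 3.9338.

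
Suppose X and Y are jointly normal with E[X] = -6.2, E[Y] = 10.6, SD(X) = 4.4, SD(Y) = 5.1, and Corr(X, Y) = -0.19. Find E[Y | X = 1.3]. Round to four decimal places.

The regression of Y on X has slope ρ·σ_Y/σ_X and passes through (μ_X, μ_Y).
E[Y | X=1.3] = 10.6 + (-0.19)·(5.1/4.4)·(1.3 − (-6.2)) = 10.6 + (-0.22023)·(7.5) = 8.9483.

8.9483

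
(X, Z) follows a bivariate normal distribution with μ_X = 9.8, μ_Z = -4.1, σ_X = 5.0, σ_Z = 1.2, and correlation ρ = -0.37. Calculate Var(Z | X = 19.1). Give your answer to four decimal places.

Var(Z | X=x) = (1 − ρ²)·σ_Z².
Var(Z | X=19.1) = (1.2)²·(1 − (-0.37)²) = 1.44·0.8631 = 1.2429.

1.2429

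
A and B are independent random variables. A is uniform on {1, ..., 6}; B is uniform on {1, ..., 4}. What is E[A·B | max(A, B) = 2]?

Outcomes with max(A, B) = 2: (1,2), (2,1), (2,2), each with probability 1/24.
E[A·B | max(A, B) = 2] = (2 + 2 + 4) / 3 = 8/3.

8/3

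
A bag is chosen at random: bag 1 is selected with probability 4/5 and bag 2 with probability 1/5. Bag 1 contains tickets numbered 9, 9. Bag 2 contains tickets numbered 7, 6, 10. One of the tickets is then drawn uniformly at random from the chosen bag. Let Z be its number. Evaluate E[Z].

E[Z | bag 1] = (9+9)/2 = 9.
E[Z | bag 2] = (7+6+10)/3 = 23/3.
By the law of total expectation,
E[Z] = (4/5)·(9) + (1/5)·(23/3) = 131/15.

131/15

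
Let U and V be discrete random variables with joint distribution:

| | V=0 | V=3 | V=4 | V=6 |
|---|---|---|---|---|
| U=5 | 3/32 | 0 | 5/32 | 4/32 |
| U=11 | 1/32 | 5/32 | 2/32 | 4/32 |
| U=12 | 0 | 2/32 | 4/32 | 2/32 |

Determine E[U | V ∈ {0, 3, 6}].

P(V ∈ {0, 3, 6}) = 21/32.
Σ U·P over the event = 5·(3/32) + 5·(4/32) + 11·(1/32) + 11·(5/32) + 11·(4/32) + 12·(2/32) + 12·(2/32) = 193/32.
E[U | V ∈ {0, 3, 6}] = (193/32) / (21/32) = 193/21.

193/21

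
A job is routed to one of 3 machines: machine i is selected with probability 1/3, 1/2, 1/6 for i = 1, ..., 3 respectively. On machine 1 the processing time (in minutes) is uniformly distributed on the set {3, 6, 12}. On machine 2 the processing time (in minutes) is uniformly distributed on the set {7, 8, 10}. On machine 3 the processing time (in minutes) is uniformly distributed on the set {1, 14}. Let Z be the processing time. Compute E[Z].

E[Z | machine 1] = (3+6+12)/3 = 7.
E[Z | machine 2] = (7+8+10)/3 = 25/3.
E[Z | machine 3] = (1+14)/2 = 15/2.
By the law of total expectation,
E[Z] = (1/3)·(7) + (1/2)·(25/3) + (1/6)·(15/2) = 31/4.

31/4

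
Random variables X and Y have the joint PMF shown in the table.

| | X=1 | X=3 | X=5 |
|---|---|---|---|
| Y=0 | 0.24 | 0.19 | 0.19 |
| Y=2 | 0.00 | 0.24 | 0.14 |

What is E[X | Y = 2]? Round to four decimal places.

P(Y = 2) = 0.38.
Σ X·P over the event = 3·(0.24) + 5·(0.14) = 1.42.
E[X | Y = 2] = (1.42) / (0.38) = 3.7368.

3.7368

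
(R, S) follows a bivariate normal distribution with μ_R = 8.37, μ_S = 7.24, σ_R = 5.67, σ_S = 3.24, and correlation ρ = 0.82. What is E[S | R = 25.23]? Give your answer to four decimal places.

E[S | R=x] = μ_S + ρ(σ_S/σ_R)(x − μ_R) for jointly normal variables.
E[S | R=25.23] = 7.24 + (0.82)·(3.24/5.67)·(25.23 − (8.37)) = 7.24 + (0.46857)·(16.86) = 15.1401.

15.1401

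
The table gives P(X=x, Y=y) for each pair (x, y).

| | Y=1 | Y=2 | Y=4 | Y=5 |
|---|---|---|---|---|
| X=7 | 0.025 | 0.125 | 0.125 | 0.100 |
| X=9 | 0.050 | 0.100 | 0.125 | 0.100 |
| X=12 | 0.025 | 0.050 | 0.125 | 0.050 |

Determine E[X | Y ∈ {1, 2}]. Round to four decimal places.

8.8000

P(Y ∈ {1, 2}) = 0.375.
Σ X·P over the event = 7·(0.025) + 7·(0.125) + 9·(0.050) + 9·(0.100) + 12·(0.025) + 12·(0.050) = 3.300.
E[X | Y ∈ {1, 2}] = (3.300) / (0.375) = 8.8000.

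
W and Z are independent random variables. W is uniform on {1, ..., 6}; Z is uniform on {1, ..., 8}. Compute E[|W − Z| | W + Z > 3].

P(W + Z > 3) = 15/16.
Summing |W−Z|·P(x,y) over outcomes with W + Z > 3 gives 29/12.
E[|W − Z| | W + Z > 3] = (29/12) / (15/16) = 116/45.

116/45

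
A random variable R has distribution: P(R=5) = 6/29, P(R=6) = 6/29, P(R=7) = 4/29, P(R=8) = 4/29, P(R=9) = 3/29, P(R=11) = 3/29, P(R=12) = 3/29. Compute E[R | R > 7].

128/13

P(R > 7) = 13/29.
Σ over the event: 8·4/29 + 9·3/29 + 11·3/29 + 12·3/29 = 128/29.
E[R | R > 7] = (128/29) / (13/29) = 128/13.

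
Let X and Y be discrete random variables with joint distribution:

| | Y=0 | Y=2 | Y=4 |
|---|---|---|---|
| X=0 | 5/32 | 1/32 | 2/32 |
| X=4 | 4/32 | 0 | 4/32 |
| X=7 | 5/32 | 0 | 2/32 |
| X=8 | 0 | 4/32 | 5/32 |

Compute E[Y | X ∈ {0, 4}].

P(X ∈ {0, 4}) = 1/2.
Σ Y·P over the event = 0·(5/32) + 2·(1/32) + 4·(2/32) + 0·(4/32) + 4·(4/32) = 13/16.
E[Y | X ∈ {0, 4}] = (13/16) / (1/2) = 13/8.

13/8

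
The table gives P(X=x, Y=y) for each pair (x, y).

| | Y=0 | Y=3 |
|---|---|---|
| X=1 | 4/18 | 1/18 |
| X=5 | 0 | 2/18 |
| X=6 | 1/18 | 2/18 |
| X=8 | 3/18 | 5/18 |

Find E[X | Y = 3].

63/10

P(Y = 3) = 5/9.
Summing X·P(X=x,Y=y) over the conditioning event gives 7/2.
E[X | Y = 3] = (7/2) / (5/9) = 63/10.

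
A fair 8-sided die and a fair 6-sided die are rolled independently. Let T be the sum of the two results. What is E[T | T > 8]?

32/3

P(T > 8) = 7/16.
Σ over the event: 9·1/8 + 10·5/48 + 11·1/12 + 12·1/16 + 13·1/24 + 14·1/48 = 14/3.
E[T | T > 8] = (14/3) / (7/16) = 32/3.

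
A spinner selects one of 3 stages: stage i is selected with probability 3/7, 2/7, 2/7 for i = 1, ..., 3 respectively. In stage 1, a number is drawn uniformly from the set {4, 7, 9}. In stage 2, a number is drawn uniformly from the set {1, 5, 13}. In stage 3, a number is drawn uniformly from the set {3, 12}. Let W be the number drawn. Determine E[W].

E[W | stage 1] = (4+7+9)/3 = 20/3.
E[W | stage 2] = (1+5+13)/3 = 19/3.
E[W | stage 3] = (3+12)/2 = 15/2.
By the law of total expectation,
E[W] = (3/7)·(20/3) + (2/7)·(19/3) + (2/7)·(15/2) = 143/21.

143/21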